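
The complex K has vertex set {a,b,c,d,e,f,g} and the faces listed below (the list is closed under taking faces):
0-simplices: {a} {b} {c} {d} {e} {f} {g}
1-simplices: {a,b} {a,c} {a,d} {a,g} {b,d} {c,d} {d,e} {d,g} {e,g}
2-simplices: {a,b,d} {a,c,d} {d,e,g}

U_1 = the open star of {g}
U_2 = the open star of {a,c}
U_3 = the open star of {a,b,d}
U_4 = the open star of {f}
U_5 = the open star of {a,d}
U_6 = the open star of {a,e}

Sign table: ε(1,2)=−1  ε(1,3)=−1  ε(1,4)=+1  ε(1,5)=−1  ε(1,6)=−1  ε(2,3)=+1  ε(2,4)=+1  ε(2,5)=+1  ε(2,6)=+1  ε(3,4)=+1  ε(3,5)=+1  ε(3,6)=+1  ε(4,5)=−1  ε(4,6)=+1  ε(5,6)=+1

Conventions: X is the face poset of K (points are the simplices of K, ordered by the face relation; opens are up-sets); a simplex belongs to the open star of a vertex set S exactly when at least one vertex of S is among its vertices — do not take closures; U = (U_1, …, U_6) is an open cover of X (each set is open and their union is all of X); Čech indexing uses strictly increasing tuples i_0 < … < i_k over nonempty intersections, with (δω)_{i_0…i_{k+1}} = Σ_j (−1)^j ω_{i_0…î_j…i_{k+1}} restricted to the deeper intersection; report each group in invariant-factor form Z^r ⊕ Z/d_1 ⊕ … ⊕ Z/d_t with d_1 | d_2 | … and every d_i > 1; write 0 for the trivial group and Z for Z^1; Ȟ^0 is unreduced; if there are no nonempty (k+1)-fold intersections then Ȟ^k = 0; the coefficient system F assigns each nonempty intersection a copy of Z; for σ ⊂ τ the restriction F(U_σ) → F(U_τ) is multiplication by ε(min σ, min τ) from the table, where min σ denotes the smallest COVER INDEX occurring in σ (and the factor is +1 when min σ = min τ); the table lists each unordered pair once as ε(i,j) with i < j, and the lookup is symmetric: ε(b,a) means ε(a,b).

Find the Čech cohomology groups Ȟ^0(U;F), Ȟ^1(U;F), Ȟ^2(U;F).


nonempty overlaps:
  U1={{g},{a,g},{d,g},{e,g},{d,e,g}} U2={{a},{c},{a,b},{a,c},{a,d},{a,g},{c,d},{a,b,d},{a,c,d}} U3={{a},{b},{d},{a,b},{a,c},{a,d},{a,g},{b,d},{c,d},{d,e},{d,g},{a,b,d},{a,c,d},{d,e,g}} U4={{f}} U5={{a},{d},{a,b},{a,c},{a,d},{a,g},{b,d},{c,d},{d,e},{d,g},{a,b,d},{a,c,d},{d,e,g}} U6={{a},{e},{a,b},{a,c},{a,d},{a,g},{d,e},{e,g},{a,b,d},{a,c,d},{d,e,g}}
  U12={{a,g}} U13={{a,g},{d,g},{d,e,g}} U15={{a,g},{d,g},{d,e,g}} U16={{a,g},{e,g},{d,e,g}} U23={{a},{a,b},{a,c},{a,d},{a,g},{c,d},{a,b,d},{a,c,d}} U25={{a},{a,b},{a,c},{a,d},{a,g},{c,d},{a,b,d},{a,c,d}} U26={{a},{a,b},{a,c},{a,d},{a,g},{a,b,d},{a,c,d}} U35={{a},{d},{a,b},{a,c},{a,d},{a,g},{b,d},{c,d},{d,e},{d,g},{a,b,d},{a,c,d},{d,e,g}} U36={{a},{a,b},{a,c},{a,d},{a,g},{d,e},{a,b,d},{a,c,d},{d,e,g}} U56={{a},{a,b},{a,c},{a,d},{a,g},{d,e},{a,b,d},{a,c,d},{d,e,g}}
  U123={{a,g}} U125={{a,g}} U126={{a,g}} U135={{a,g},{d,g},{d,e,g}} U136={{a,g},{d,e,g}} U156={{a,g},{d,e,g}} U235={{a},{a,b},{a,c},{a,d},{a,g},{c,d},{a,b,d},{a,c,d}} U236={{a},{a,b},{a,c},{a,d},{a,g},{a,b,d},{a,c,d}} U256={{a},{a,b},{a,c},{a,d},{a,g},{a,b,d},{a,c,d}} U356={{a},{a,b},{a,c},{a,d},{a,g},{d,e},{a,b,d},{a,c,d},{d,e,g}}
  U1235={{a,g}} U1236={{a,g}} U1256={{a,g}} U1356={{a,g},{d,e,g}} U2356={{a},{a,b},{a,c},{a,d},{a,g},{a,b,d},{a,c,d}}
  U12356={{a,g}}
C dims 6,10,10,5; δ0: rk 4, SNF 1^4; δ1: rk 6, SNF 1^6; δ2: rk 4, SNF 1^4
degree 0: 6−4−0 = 2 → Ȟ^0 ≅ Z^2
degree 1: 10−6−4 = 0 → Ȟ^1 ≅ 0
degree 2: 10−4−6 = 0 → Ȟ^2 ≅ 0

Ȟ^0 = Z^2, Ȟ^1 = 0, Ȟ^2 = 0


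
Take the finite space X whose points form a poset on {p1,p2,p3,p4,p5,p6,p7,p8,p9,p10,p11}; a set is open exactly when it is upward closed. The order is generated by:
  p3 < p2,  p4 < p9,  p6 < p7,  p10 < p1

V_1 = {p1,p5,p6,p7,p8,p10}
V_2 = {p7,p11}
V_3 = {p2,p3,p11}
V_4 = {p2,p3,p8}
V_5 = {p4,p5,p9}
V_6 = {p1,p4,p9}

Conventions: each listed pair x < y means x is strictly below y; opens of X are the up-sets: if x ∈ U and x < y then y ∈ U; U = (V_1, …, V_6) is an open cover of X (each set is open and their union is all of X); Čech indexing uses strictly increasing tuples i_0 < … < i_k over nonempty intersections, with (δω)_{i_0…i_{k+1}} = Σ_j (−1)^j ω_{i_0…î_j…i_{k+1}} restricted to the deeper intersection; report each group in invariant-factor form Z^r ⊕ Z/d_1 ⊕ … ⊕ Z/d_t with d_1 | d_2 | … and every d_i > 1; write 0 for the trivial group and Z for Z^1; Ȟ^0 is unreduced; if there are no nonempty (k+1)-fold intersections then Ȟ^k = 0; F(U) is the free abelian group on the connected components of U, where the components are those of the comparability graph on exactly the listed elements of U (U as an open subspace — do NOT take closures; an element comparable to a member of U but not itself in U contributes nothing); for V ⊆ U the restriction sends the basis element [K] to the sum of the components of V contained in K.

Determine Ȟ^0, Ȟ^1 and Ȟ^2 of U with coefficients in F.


Ȟ^0(U;F) ≅ Z^7, Ȟ^1(U;F) ≅ 0 and Ȟ^2(U;F) ≅ 0

nonempty intersections:
  V12={p7} V14={p8} V15={p5} V16={p1} V23={p11} V34={p2,p3} V56={p4,p9}
components per intersection:
  V1: {p1,p10} {p5} {p6,p7} {p8}
  V2: {p7} {p11}
  V3: {p2,p3} {p11}
  V4: {p2,p3} {p8}
  V5: {p4,p9} {p5}
  V6: {p1} {p4,p9}
  V12: {p7}
  V14: {p8}
  V15: {p5}
  V16: {p1}
  V23: {p11}
  V34: {p2,p3}
  V56: {p4,p9}
C dims 14,7; δ0: rk 7, SNF 1^7
Ȟ^0: (14−7)−0=7 ⇒ Z^7
Ȟ^1: (7−0)−7=0 ⇒ 0
Ȟ^2: (0−0)−0=0 ⇒ 0


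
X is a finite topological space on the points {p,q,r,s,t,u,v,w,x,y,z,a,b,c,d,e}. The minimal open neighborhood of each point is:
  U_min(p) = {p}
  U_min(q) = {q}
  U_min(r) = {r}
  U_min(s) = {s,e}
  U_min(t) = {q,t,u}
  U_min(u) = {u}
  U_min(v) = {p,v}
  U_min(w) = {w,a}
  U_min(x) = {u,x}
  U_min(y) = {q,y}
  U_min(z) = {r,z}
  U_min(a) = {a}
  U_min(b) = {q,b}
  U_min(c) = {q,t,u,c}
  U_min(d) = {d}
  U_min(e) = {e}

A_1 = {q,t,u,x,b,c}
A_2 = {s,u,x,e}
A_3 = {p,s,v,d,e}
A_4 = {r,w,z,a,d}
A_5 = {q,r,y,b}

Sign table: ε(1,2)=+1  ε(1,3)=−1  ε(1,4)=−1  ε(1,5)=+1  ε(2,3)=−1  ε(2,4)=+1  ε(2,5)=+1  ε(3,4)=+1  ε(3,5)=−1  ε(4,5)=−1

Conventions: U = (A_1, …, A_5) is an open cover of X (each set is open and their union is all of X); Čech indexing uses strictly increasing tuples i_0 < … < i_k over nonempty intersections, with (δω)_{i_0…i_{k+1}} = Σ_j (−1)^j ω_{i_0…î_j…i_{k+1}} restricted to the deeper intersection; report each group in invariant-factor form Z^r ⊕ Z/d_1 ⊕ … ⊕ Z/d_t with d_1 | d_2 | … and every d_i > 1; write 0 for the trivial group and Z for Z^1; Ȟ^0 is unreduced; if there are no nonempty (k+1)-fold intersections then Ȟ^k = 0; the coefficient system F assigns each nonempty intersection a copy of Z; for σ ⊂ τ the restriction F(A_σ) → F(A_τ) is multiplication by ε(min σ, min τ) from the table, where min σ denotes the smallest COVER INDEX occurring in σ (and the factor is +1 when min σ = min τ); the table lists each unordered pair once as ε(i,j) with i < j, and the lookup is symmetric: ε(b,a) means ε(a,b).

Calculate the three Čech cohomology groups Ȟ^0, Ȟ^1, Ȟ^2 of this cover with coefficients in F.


Ȟ^0 = Z, Ȟ^1 = Z, Ȟ^2 = 0

intersection data:
  A12={u,x} A15={q,b} A23={s,e} A34={d} A45={r}
C dims 5,5; δ0: rk 4, SNF 1^4
Ȟ^0 = (5 − 4) − 0 = 1, so Ȟ^0 ≅ Z
Ȟ^1 = (5 − 0) − 4 = 1, so Ȟ^1 ≅ Z
Ȟ^2 = (0 − 0) − 0 = 0, so Ȟ^2 ≅ 0


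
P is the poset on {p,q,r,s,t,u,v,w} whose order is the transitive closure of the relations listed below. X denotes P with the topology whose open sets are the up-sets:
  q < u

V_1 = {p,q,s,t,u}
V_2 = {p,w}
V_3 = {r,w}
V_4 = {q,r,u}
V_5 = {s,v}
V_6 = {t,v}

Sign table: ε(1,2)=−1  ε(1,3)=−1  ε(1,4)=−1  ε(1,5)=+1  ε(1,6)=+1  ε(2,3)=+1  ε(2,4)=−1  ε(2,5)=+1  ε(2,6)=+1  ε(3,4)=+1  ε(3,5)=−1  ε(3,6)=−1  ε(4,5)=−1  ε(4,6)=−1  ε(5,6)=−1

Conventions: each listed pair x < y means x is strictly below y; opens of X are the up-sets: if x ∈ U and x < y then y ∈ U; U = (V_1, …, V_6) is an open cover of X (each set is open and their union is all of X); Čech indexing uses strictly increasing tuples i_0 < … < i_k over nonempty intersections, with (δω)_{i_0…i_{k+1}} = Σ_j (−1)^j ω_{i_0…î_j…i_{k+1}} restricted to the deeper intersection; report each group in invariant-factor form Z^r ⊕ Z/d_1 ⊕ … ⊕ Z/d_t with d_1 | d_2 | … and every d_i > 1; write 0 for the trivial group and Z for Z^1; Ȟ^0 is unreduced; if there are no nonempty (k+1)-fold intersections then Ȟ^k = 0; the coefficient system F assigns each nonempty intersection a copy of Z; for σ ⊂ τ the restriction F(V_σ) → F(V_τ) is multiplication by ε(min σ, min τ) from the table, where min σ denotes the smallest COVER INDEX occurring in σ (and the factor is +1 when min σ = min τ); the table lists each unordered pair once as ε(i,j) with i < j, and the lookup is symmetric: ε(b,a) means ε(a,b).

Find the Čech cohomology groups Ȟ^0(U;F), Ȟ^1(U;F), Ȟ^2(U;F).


nonempty intersections:
  V12={p} V14={q,u} V15={s} V16={t} V23={w} V34={r} V56={v}
C dims 6,7; δ0: rk 6, SNF 1^5·2
Ȟ^0: (6−6)−0=0 ⇒ 0
Ȟ^1: (7−0)−6=1 plus torsion [2] ⇒ Z ⊕ Z/2
Ȟ^2: (0−0)−0=0 ⇒ 0

Ȟ^0 = 0, Ȟ^1 = Z ⊕ Z/2, Ȟ^2 = 0


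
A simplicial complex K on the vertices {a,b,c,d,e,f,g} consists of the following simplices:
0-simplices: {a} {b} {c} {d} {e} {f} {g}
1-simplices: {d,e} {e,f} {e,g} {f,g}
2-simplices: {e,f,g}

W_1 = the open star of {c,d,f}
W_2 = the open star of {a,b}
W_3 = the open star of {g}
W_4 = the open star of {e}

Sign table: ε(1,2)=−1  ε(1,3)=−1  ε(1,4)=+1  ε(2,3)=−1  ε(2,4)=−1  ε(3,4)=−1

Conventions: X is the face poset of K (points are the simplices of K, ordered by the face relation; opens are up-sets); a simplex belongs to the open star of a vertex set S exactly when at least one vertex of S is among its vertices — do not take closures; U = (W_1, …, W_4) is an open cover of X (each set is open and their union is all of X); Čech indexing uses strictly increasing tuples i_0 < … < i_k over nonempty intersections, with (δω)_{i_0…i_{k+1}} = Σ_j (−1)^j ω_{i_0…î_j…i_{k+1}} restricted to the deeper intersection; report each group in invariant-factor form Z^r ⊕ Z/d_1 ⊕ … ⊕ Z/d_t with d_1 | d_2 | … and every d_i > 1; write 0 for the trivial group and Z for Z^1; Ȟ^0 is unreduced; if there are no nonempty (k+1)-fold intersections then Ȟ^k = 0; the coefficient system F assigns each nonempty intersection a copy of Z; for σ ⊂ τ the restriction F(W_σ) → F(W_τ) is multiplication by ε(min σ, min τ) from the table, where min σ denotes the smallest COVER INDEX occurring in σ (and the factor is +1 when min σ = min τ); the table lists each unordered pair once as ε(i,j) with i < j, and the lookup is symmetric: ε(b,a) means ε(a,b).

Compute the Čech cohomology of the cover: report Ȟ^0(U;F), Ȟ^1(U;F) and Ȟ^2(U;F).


Ȟ^0 = Z^2, Ȟ^1 = 0, Ȟ^2 = 0

nonempty intersections:
  W1={{c},{d},{f},{d,e},{e,f},{f,g},{e,f,g}} W2={{a},{b}} W3={{g},{e,g},{f,g},{e,f,g}} W4={{e},{d,e},{e,f},{e,g},{e,f,g}}
  W13={{f,g},{e,f,g}} W14={{d,e},{e,f},{e,f,g}} W34={{e,g},{e,f,g}}
  W134={{e,f,g}}
C dims 4,3,1; δ0: rk 2, SNF 1^2; δ1: rk 1, SNF 1^1
Ȟ^0: (4−2)−0=2 ⇒ Z^2
Ȟ^1: (3−1)−2=0 ⇒ 0
Ȟ^2: (1−0)−1=0 ⇒ 0


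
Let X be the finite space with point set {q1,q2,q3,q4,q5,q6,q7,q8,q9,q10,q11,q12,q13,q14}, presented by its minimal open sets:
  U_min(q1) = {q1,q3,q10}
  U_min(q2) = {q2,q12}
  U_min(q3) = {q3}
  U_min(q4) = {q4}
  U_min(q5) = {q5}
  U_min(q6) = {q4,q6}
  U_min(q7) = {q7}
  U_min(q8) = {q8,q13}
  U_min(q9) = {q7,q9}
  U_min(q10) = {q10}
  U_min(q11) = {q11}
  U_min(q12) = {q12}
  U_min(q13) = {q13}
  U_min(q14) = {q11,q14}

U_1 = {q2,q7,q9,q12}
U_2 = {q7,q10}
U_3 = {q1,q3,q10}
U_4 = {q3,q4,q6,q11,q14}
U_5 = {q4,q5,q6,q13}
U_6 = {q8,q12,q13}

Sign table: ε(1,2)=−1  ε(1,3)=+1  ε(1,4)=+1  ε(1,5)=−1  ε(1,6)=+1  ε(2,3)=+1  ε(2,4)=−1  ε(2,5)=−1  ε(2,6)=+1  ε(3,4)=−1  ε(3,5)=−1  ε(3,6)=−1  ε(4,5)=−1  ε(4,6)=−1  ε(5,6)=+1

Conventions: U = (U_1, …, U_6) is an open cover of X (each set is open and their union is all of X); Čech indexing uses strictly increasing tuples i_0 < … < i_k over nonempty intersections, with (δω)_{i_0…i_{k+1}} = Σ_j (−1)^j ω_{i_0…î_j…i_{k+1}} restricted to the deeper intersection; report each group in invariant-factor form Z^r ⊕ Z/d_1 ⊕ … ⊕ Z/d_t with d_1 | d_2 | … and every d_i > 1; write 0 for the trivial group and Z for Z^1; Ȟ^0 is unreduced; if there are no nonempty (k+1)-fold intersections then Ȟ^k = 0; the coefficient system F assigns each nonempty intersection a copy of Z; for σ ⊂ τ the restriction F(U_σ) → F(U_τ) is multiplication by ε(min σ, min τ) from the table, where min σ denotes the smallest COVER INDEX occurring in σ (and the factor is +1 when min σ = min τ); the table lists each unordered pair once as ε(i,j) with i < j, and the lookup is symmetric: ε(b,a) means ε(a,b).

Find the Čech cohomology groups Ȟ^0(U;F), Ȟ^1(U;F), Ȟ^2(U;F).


cover nerve:
  U12={q7} U16={q12} U23={q10} U34={q3} U45={q4,q6} U56={q13}
C dims 6,6; δ0: rk 6, SNF 1^5·2
Ȟ^0: (6−6)−0=0 ⇒ 0
Ȟ^1: (6−0)−6=0 plus torsion [2] ⇒ Z/2
Ȟ^2: (0−0)−0=0 ⇒ 0

Ȟ^0 ≅ 0, Ȟ^1 ≅ Z/2 and Ȟ^2 ≅ 0


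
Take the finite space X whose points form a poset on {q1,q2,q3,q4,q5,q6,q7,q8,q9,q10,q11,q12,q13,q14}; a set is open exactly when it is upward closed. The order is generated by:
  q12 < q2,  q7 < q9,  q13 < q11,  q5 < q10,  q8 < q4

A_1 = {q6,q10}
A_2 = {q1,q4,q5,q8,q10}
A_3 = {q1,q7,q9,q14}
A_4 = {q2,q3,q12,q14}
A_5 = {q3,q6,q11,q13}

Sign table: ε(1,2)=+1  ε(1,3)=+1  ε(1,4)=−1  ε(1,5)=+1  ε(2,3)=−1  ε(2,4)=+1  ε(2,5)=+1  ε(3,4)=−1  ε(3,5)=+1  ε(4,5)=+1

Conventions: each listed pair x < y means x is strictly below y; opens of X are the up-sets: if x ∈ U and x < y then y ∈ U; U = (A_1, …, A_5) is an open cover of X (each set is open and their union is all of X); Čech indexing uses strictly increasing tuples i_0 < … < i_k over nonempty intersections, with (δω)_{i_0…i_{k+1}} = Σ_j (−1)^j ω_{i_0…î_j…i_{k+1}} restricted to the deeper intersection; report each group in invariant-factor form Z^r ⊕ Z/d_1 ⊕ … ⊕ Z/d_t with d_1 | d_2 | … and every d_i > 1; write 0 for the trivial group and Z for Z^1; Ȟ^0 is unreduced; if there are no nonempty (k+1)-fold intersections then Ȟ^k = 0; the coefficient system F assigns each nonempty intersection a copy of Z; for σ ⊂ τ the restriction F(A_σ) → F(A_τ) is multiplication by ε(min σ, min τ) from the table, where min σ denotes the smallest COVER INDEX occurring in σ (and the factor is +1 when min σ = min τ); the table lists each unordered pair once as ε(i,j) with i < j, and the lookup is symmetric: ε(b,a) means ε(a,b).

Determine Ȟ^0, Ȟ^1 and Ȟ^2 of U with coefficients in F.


Ȟ^0 = Z,  Ȟ^1 = Z,  Ȟ^2 = 0

nerve of the cover:
  A12={q10} A15={q6} A23={q1} A34={q14} A45={q3}
C dims 5,5; δ0: rk 4, SNF 1^4
Ȟ^0 = (5 − 4) − 0 = 1, so Ȟ^0 ≅ Z
Ȟ^1 = (5 − 0) − 4 = 1, so Ȟ^1 ≅ Z
Ȟ^2 = (0 − 0) − 0 = 0, so Ȟ^2 ≅ 0


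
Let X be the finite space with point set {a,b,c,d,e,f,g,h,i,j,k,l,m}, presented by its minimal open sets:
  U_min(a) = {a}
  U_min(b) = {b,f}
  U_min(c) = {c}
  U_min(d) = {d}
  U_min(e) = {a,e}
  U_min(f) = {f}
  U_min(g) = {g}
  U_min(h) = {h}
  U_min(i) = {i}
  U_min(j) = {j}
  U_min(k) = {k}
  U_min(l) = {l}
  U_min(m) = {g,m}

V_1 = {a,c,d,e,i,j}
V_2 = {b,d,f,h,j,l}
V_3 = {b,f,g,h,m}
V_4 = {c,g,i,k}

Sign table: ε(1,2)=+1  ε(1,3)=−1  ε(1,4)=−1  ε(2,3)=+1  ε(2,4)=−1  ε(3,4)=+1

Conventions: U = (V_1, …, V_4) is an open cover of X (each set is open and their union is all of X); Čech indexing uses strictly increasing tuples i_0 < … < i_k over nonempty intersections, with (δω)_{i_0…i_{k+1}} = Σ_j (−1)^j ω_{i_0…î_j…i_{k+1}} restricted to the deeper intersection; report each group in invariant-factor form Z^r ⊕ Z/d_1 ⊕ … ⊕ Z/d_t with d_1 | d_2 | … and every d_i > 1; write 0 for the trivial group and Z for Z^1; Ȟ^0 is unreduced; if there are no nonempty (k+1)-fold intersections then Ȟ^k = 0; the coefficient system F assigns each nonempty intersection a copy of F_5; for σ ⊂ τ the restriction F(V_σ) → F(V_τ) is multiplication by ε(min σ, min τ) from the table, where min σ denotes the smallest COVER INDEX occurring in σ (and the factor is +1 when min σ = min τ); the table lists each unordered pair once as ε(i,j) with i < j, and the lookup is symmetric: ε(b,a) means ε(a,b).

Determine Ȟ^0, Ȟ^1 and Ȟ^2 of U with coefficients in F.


Ȟ^0 ≅ 0, Ȟ^1 ≅ 0 and Ȟ^2 ≅ 0

nonempty intersections:
  V12={d,j} V14={c,i} V23={b,f,h} V34={g}
C dims 4,4; δ0: rk_F5 4
Ȟ^0: (4−4)−0=0 ⇒ 0
Ȟ^1: (4−0)−4=0 ⇒ 0
Ȟ^2: (0−0)−0=0 ⇒ 0


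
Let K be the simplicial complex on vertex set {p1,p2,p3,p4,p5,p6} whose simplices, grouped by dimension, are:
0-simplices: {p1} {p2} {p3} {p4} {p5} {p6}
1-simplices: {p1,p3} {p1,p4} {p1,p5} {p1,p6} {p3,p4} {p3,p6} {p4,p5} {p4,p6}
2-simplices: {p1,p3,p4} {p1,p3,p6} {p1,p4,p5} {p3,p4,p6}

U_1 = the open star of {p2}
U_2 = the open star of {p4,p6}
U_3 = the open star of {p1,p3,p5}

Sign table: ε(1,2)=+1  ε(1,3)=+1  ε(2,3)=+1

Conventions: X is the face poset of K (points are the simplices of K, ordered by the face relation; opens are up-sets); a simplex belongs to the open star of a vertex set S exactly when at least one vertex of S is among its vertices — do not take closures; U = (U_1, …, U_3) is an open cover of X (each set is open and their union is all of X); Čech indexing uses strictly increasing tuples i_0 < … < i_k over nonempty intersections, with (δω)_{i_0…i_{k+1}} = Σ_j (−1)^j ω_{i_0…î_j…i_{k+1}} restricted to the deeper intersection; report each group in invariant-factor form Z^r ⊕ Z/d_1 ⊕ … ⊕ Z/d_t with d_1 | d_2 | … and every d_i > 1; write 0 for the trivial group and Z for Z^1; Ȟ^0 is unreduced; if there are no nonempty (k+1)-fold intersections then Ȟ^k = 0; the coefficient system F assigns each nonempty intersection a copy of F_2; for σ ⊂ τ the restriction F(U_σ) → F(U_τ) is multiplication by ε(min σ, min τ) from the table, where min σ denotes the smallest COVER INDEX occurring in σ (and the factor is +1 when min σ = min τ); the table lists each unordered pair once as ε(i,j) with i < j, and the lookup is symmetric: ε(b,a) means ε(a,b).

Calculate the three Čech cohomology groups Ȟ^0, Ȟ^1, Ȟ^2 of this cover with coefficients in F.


intersection data:
  U1={{p2}} U2={{p4},{p6},{p1,p4},{p1,p6},{p3,p4},{p3,p6},{p4,p5},{p4,p6},{p1,p3,p4},{p1,p3,p6},{p1,p4,p5},{p3,p4,p6}} U3={{p1},{p3},{p5},{p1,p3},{p1,p4},{p1,p5},{p1,p6},{p3,p4},{p3,p6},{p4,p5},{p1,p3,p4},{p1,p3,p6},{p1,p4,p5},{p3,p4,p6}}
  U23={{p1,p4},{p1,p6},{p3,p4},{p3,p6},{p4,p5},{p1,p3,p4},{p1,p3,p6},{p1,p4,p5},{p3,p4,p6}}
C dims 3,1; δ0: rk_F2 1
Ȟ^0 = (3 − 1) − 0 = 2, so Ȟ^0 ≅ Z/2 ⊕ Z/2
Ȟ^1 = (1 − 0) − 1 = 0, so Ȟ^1 ≅ 0
Ȟ^2 = (0 − 0) − 0 = 0, so Ȟ^2 ≅ 0

Ȟ^0 = Z/2 ⊕ Z/2; Ȟ^1 = 0; Ȟ^2 = 0


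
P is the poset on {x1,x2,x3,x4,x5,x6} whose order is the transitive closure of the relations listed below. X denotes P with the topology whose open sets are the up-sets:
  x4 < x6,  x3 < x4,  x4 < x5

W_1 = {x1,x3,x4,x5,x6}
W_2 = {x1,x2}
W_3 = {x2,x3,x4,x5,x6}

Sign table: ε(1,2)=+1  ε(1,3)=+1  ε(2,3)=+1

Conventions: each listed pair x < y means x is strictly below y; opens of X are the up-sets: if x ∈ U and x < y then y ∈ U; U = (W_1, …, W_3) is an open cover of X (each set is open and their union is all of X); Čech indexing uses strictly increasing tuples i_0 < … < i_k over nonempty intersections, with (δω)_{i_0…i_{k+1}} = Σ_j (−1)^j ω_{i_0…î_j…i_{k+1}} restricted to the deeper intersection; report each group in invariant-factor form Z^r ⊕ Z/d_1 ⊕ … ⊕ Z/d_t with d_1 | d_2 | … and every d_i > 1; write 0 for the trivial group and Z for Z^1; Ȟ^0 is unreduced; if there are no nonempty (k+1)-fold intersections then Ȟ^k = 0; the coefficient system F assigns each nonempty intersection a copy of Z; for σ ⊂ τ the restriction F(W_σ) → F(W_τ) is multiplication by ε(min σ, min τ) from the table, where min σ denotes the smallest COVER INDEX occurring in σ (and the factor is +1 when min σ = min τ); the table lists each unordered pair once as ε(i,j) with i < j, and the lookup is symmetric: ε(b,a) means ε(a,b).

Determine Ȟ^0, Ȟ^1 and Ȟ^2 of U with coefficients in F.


Ȟ^0 = Z, Ȟ^1 = Z and Ȟ^2 = 0

nerve of the cover:
  W12={x1} W13={x3,x4,x5,x6} W23={x2}
C dims 3,3; δ0: rk 2, SNF 1^2
Ȟ^0 = (3 − 2) − 0 = 1, so Ȟ^0 ≅ Z
Ȟ^1 = (3 − 0) − 2 = 1, so Ȟ^1 ≅ Z
Ȟ^2 = (0 − 0) − 0 = 0, so Ȟ^2 ≅ 0


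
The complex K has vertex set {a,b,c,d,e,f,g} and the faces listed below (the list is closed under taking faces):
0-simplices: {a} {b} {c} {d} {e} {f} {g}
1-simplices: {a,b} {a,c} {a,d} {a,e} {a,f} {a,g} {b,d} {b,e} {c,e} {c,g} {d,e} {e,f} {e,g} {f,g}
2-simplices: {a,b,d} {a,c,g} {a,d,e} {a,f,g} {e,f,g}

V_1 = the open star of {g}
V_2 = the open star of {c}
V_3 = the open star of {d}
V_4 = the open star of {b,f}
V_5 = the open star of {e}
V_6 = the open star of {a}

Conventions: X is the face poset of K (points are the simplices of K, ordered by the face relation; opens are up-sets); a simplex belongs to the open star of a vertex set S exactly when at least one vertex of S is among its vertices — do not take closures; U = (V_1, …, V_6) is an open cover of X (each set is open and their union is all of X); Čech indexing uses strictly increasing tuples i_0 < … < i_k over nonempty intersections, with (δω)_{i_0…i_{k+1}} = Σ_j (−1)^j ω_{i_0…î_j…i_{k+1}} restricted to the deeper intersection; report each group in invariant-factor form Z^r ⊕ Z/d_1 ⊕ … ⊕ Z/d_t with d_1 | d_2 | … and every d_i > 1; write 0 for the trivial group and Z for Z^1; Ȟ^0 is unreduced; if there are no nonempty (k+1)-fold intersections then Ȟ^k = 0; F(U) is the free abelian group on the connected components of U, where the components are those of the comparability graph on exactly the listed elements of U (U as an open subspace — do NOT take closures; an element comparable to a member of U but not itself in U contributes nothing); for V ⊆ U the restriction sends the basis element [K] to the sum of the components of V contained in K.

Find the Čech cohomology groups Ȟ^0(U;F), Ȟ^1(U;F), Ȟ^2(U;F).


Ȟ^0(U;F) ≅ Z,  Ȟ^1(U;F) ≅ Z^3,  Ȟ^2(U;F) ≅ 0

nerve of the cover:
  V1={{g},{a,g},{c,g},{e,g},{f,g},{a,c,g},{a,f,g},{e,f,g}} V2={{c},{a,c},{c,e},{c,g},{a,c,g}} V3={{d},{a,d},{b,d},{d,e},{a,b,d},{a,d,e}} V4={{b},{f},{a,b},{a,f},{b,d},{b,e},{e,f},{f,g},{a,b,d},{a,f,g},{e,f,g}} V5={{e},{a,e},{b,e},{c,e},{d,e},{e,f},{e,g},{a,d,e},{e,f,g}} V6={{a},{a,b},{a,c},{a,d},{a,e},{a,f},{a,g},{a,b,d},{a,c,g},{a,d,e},{a,f,g}}
  V12={{c,g},{a,c,g}} V14={{f,g},{a,f,g},{e,f,g}} V15={{e,g},{e,f,g}} V16={{a,g},{a,c,g},{a,f,g}} V25={{c,e}} V26={{a,c},{a,c,g}} V34={{b,d},{a,b,d}} V35={{d,e},{a,d,e}} V36={{a,d},{a,b,d},{a,d,e}} V45={{b,e},{e,f},{e,f,g}} V46={{a,b},{a,f},{a,b,d},{a,f,g}} V56={{a,e},{a,d,e}}
  V126={{a,c,g}} V145={{e,f,g}} V146={{a,f,g}} V346={{a,b,d}} V356={{a,d,e}}
components per intersection:
  V1: {{g},{a,g},{c,g},{e,g},{f,g},{a,c,g},{a,f,g},{e,f,g}}
  V2: {{c},{a,c},{c,e},{c,g},{a,c,g}}
  V3: {{d},{a,d},{b,d},{d,e},{a,b,d},{a,d,e}}
  V4: {{b},{a,b},{b,d},{b,e},{a,b,d}} {{f},{a,f},{e,f},{f,g},{a,f,g},{e,f,g}}
  V5: {{e},{a,e},{b,e},{c,e},{d,e},{e,f},{e,g},{a,d,e},{e,f,g}}
  V6: {{a},{a,b},{a,c},{a,d},{a,e},{a,f},{a,g},{a,b,d},{a,c,g},{a,d,e},{a,f,g}}
  V12: {{c,g},{a,c,g}}
  V14: {{f,g},{a,f,g},{e,f,g}}
  V15: {{e,g},{e,f,g}}
  V16: {{a,g},{a,c,g},{a,f,g}}
  V25: {{c,e}}
  V26: {{a,c},{a,c,g}}
  V34: {{b,d},{a,b,d}}
  V35: {{d,e},{a,d,e}}
  V36: {{a,d},{a,b,d},{a,d,e}}
  V45: {{b,e}} {{e,f},{e,f,g}}
  V46: {{a,b},{a,b,d}} {{a,f},{a,f,g}}
  V56: {{a,e},{a,d,e}}
  V126: {{a,c,g}}
  V145: {{e,f,g}}
  V146: {{a,f,g}}
  V346: {{a,b,d}}
  V356: {{a,d,e}}
C dims 7,14,5; δ0: rk 6, SNF 1^6; δ1: rk 5, SNF 1^5
Ȟ^0 = (7 − 6) − 0 = 1, so Ȟ^0 ≅ Z
Ȟ^1 = (14 − 5) − 6 = 3, so Ȟ^1 ≅ Z^3
Ȟ^2 = (5 − 0) − 5 = 0, so Ȟ^2 ≅ 0


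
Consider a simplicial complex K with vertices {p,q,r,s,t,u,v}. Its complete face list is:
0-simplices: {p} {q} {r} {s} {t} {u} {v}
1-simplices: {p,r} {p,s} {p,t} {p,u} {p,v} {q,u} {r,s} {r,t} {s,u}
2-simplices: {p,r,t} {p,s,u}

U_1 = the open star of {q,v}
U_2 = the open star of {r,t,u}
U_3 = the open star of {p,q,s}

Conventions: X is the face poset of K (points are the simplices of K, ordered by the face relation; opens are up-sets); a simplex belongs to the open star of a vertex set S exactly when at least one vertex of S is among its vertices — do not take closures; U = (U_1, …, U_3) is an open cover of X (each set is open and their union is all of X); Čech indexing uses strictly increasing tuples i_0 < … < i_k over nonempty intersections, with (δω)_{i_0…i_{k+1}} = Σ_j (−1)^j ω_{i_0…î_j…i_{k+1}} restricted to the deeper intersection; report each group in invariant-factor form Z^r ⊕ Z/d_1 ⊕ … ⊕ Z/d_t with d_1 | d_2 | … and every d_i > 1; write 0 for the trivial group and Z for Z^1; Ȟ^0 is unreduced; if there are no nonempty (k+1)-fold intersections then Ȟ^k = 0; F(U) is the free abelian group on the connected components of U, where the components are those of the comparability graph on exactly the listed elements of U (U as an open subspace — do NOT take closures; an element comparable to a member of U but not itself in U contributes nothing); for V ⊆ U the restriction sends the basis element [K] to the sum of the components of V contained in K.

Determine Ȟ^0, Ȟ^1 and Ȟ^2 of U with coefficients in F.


Ȟ^0 = Z, Ȟ^1 = Z, Ȟ^2 = 0

nerve of the cover:
  U1={{q},{v},{p,v},{q,u}} U2={{r},{t},{u},{p,r},{p,t},{p,u},{q,u},{r,s},{r,t},{s,u},{p,r,t},{p,s,u}} U3={{p},{q},{s},{p,r},{p,s},{p,t},{p,u},{p,v},{q,u},{r,s},{s,u},{p,r,t},{p,s,u}}
  U12={{q,u}} U13={{q},{p,v},{q,u}} U23={{p,r},{p,t},{p,u},{q,u},{r,s},{s,u},{p,r,t},{p,s,u}}
  U123={{q,u}}
components per intersection:
  U1: {{q},{q,u}} {{v},{p,v}}
  U2: {{r},{t},{p,r},{p,t},{r,s},{r,t},{p,r,t}} {{u},{p,u},{q,u},{s,u},{p,s,u}}
  U3: {{p},{s},{p,r},{p,s},{p,t},{p,u},{p,v},{r,s},{s,u},{p,r,t},{p,s,u}} {{q},{q,u}}
  U12: {{q,u}}
  U13: {{q},{q,u}} {{p,v}}
  U23: {{p,r},{p,t},{p,r,t}} {{p,u},{s,u},{p,s,u}} {{q,u}} {{r,s}}
  U123: {{q,u}}
C dims 6,7,1; δ0: rk 5, SNF 1^5; δ1: rk 1, SNF 1^1
Ȟ^0 = (6 − 5) − 0 = 1, so Ȟ^0 ≅ Z
Ȟ^1 = (7 − 1) − 5 = 1, so Ȟ^1 ≅ Z
Ȟ^2 = (1 − 0) − 1 = 0, so Ȟ^2 ≅ 0


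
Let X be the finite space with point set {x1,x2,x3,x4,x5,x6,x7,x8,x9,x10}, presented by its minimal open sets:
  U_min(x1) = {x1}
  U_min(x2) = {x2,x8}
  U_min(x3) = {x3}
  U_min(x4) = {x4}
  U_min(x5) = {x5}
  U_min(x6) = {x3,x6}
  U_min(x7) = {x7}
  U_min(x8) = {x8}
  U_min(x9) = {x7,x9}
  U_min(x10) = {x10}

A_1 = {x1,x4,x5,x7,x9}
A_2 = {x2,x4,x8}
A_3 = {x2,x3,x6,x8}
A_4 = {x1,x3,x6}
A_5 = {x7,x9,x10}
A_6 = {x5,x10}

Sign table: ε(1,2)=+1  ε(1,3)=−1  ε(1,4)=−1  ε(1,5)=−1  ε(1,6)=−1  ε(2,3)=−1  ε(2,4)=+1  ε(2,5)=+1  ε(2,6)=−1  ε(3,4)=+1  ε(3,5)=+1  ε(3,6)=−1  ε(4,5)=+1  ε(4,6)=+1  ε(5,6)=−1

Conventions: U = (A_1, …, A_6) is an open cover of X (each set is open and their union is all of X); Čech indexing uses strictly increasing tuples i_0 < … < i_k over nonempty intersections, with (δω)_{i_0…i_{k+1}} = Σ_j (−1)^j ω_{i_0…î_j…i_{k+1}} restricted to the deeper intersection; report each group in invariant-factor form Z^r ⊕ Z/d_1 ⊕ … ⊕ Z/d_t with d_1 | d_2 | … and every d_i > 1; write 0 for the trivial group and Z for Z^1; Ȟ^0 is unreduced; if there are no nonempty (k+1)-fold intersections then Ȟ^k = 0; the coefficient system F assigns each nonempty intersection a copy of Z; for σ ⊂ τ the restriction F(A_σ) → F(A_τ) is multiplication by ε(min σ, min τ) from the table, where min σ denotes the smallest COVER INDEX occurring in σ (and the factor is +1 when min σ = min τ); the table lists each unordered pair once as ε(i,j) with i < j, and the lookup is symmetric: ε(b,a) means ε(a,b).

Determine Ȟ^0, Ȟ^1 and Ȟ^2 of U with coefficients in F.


Ȟ^0 = 0, Ȟ^1 = Z ⊕ Z/2 and Ȟ^2 = 0

nerve simplices:
  A12={x4} A14={x1} A15={x7,x9} A16={x5} A23={x2,x8} A34={x3,x6} A56={x10}
C dims 6,7; δ0: rk 6, SNF 1^5·2
degree 0: 6−6−0 = 0 → Ȟ^0 ≅ 0
degree 1: 7−0−6 = 1 plus torsion [2] → Ȟ^1 ≅ Z ⊕ Z/2
degree 2: 0−0−0 = 0 → Ȟ^2 ≅ 0


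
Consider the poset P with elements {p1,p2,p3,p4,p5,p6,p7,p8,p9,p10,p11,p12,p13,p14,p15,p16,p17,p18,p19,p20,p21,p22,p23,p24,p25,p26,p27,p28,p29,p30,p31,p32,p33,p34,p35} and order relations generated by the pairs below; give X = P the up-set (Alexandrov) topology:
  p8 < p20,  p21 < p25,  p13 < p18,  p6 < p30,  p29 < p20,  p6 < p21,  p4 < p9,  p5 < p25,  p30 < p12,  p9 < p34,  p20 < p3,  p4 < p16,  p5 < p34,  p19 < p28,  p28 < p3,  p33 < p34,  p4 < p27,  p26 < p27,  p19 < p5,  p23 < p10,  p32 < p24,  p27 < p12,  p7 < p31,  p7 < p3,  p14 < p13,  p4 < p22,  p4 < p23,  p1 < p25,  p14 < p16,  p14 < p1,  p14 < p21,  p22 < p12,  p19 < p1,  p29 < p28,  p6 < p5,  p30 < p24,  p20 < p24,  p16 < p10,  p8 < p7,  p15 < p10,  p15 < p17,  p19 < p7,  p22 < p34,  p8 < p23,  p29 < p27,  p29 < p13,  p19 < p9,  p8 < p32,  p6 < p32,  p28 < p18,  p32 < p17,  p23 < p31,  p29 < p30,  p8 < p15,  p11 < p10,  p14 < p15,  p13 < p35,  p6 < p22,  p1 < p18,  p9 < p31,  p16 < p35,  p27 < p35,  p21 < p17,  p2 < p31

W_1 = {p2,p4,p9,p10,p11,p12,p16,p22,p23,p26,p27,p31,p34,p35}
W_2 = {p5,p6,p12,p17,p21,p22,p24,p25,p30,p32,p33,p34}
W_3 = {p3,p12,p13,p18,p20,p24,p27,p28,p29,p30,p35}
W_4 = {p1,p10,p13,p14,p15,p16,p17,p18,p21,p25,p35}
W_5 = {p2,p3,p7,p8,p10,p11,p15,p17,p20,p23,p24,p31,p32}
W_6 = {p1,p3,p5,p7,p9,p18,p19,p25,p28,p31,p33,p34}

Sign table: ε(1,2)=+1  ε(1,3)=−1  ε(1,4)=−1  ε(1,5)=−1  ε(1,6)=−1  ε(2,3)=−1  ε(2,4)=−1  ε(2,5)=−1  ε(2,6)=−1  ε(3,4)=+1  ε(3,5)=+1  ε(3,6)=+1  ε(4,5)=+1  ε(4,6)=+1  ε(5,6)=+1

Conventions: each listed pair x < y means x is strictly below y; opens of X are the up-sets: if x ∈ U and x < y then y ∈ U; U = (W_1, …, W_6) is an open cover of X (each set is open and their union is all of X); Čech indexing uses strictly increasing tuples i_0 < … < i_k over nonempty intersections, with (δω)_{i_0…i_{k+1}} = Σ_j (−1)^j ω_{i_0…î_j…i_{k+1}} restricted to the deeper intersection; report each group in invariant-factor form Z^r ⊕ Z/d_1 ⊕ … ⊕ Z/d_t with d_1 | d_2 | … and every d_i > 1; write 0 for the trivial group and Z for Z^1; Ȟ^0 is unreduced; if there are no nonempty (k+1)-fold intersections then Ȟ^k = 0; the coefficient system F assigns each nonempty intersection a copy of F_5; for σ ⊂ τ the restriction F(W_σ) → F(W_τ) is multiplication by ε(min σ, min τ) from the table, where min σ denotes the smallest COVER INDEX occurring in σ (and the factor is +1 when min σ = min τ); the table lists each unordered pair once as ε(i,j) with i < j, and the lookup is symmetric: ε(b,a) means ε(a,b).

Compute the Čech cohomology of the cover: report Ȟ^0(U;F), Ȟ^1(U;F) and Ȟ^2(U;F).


nerve simplices:
  W12={p12,p22,p34} W13={p12,p27,p35} W14={p10,p16,p35} W15={p2,p10,p11,p23,p31} W16={p9,p31,p34} W23={p12,p24,p30} W24={p17,p21,p25} W25={p17,p24,p32} W26={p5,p25,p33,p34} W34={p13,p18,p35} W35={p3,p20,p24} W36={p3,p18,p28} W45={p10,p15,p17} W46={p1,p18,p25} W56={p3,p7,p31}
  W123={p12} W126={p34} W134={p35} W145={p10} W156={p31} W235={p24} W245={p17} W246={p25} W346={p18} W356={p3}
C dims 6,15,10; δ0: rk_F5 5; δ1: rk_F5 10
degree 0: 6−5−0 = 1 → Ȟ^0 ≅ Z/5
degree 1: 15−10−5 = 0 → Ȟ^1 ≅ 0
degree 2: 10−0−10 = 0 → Ȟ^2 ≅ 0

Ȟ^0 ≅ Z/5, Ȟ^1 ≅ 0 and Ȟ^2 ≅ 0


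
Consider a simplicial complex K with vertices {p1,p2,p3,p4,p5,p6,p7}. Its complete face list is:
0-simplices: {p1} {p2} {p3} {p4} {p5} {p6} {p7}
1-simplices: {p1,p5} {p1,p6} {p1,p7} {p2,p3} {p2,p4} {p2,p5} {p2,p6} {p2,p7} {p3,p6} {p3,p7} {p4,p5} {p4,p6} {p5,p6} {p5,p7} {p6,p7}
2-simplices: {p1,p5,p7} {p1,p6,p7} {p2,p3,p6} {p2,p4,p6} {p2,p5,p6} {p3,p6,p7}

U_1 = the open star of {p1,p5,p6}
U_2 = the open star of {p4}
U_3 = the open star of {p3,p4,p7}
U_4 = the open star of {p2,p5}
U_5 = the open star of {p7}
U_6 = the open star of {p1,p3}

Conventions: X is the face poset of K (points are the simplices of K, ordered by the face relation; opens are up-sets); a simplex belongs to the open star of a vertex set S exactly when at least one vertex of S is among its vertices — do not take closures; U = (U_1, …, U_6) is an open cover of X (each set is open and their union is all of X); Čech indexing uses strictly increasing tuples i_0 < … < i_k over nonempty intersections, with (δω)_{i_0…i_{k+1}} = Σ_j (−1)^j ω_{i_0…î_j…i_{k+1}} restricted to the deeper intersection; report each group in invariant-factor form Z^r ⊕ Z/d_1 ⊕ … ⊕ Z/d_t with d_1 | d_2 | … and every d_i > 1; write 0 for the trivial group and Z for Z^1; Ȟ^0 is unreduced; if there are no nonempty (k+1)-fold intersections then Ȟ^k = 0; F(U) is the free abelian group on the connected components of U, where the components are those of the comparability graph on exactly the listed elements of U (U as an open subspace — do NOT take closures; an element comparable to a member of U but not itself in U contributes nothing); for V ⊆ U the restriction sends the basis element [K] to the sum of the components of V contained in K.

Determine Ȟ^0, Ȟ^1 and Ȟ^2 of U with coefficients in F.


Ȟ^0 ≅ Z; Ȟ^1 ≅ Z^2; Ȟ^2 ≅ 0

nonempty overlaps:
  U1={{p1},{p5},{p6},{p1,p5},{p1,p6},{p1,p7},{p2,p5},{p2,p6},{p3,p6},{p4,p5},{p4,p6},{p5,p6},{p5,p7},{p6,p7},{p1,p5,p7},{p1,p6,p7},{p2,p3,p6},{p2,p4,p6},{p2,p5,p6},{p3,p6,p7}} U2={{p4},{p2,p4},{p4,p5},{p4,p6},{p2,p4,p6}} U3={{p3},{p4},{p7},{p1,p7},{p2,p3},{p2,p4},{p2,p7},{p3,p6},{p3,p7},{p4,p5},{p4,p6},{p5,p7},{p6,p7},{p1,p5,p7},{p1,p6,p7},{p2,p3,p6},{p2,p4,p6},{p3,p6,p7}} U4={{p2},{p5},{p1,p5},{p2,p3},{p2,p4},{p2,p5},{p2,p6},{p2,p7},{p4,p5},{p5,p6},{p5,p7},{p1,p5,p7},{p2,p3,p6},{p2,p4,p6},{p2,p5,p6}} U5={{p7},{p1,p7},{p2,p7},{p3,p7},{p5,p7},{p6,p7},{p1,p5,p7},{p1,p6,p7},{p3,p6,p7}} U6={{p1},{p3},{p1,p5},{p1,p6},{p1,p7},{p2,p3},{p3,p6},{p3,p7},{p1,p5,p7},{p1,p6,p7},{p2,p3,p6},{p3,p6,p7}}
  U12={{p4,p5},{p4,p6},{p2,p4,p6}} U13={{p1,p7},{p3,p6},{p4,p5},{p4,p6},{p5,p7},{p6,p7},{p1,p5,p7},{p1,p6,p7},{p2,p3,p6},{p2,p4,p6},{p3,p6,p7}} U14={{p5},{p1,p5},{p2,p5},{p2,p6},{p4,p5},{p5,p6},{p5,p7},{p1,p5,p7},{p2,p3,p6},{p2,p4,p6},{p2,p5,p6}} U15={{p1,p7},{p5,p7},{p6,p7},{p1,p5,p7},{p1,p6,p7},{p3,p6,p7}} U16={{p1},{p1,p5},{p1,p6},{p1,p7},{p3,p6},{p1,p5,p7},{p1,p6,p7},{p2,p3,p6},{p3,p6,p7}} U23={{p4},{p2,p4},{p4,p5},{p4,p6},{p2,p4,p6}} U24={{p2,p4},{p4,p5},{p2,p4,p6}} U34={{p2,p3},{p2,p4},{p2,p7},{p4,p5},{p5,p7},{p1,p5,p7},{p2,p3,p6},{p2,p4,p6}} U35={{p7},{p1,p7},{p2,p7},{p3,p7},{p5,p7},{p6,p7},{p1,p5,p7},{p1,p6,p7},{p3,p6,p7}} U36={{p3},{p1,p7},{p2,p3},{p3,p6},{p3,p7},{p1,p5,p7},{p1,p6,p7},{p2,p3,p6},{p3,p6,p7}} U45={{p2,p7},{p5,p7},{p1,p5,p7}} U46={{p1,p5},{p2,p3},{p1,p5,p7},{p2,p3,p6}} U56={{p1,p7},{p3,p7},{p1,p5,p7},{p1,p6,p7},{p3,p6,p7}}
  U123={{p4,p5},{p4,p6},{p2,p4,p6}} U124={{p4,p5},{p2,p4,p6}} U134={{p4,p5},{p5,p7},{p1,p5,p7},{p2,p3,p6},{p2,p4,p6}} U135={{p1,p7},{p5,p7},{p6,p7},{p1,p5,p7},{p1,p6,p7},{p3,p6,p7}} U136={{p1,p7},{p3,p6},{p1,p5,p7},{p1,p6,p7},{p2,p3,p6},{p3,p6,p7}} U145={{p5,p7},{p1,p5,p7}} U146={{p1,p5},{p1,p5,p7},{p2,p3,p6}} U156={{p1,p7},{p1,p5,p7},{p1,p6,p7},{p3,p6,p7}} U234={{p2,p4},{p4,p5},{p2,p4,p6}} U345={{p2,p7},{p5,p7},{p1,p5,p7}} U346={{p2,p3},{p1,p5,p7},{p2,p3,p6}} U356={{p1,p7},{p3,p7},{p1,p5,p7},{p1,p6,p7},{p3,p6,p7}} U456={{p1,p5,p7}}
  U1234={{p4,p5},{p2,p4,p6}} U1345={{p5,p7},{p1,p5,p7}} U1346={{p1,p5,p7},{p2,p3,p6}} U1356={{p1,p7},{p1,p5,p7},{p1,p6,p7},{p3,p6,p7}} U1456={{p1,p5,p7}} U3456={{p1,p5,p7}}
  U13456={{p1,p5,p7}}
components per intersection:
  U1: {{p1},{p5},{p6},{p1,p5},{p1,p6},{p1,p7},{p2,p5},{p2,p6},{p3,p6},{p4,p5},{p4,p6},{p5,p6},{p5,p7},{p6,p7},{p1,p5,p7},{p1,p6,p7},{p2,p3,p6},{p2,p4,p6},{p2,p5,p6},{p3,p6,p7}}
  U2: {{p4},{p2,p4},{p4,p5},{p4,p6},{p2,p4,p6}}
  U3: {{p3},{p7},{p1,p7},{p2,p3},{p2,p7},{p3,p6},{p3,p7},{p5,p7},{p6,p7},{p1,p5,p7},{p1,p6,p7},{p2,p3,p6},{p3,p6,p7}} {{p4},{p2,p4},{p4,p5},{p4,p6},{p2,p4,p6}}
  U4: {{p2},{p5},{p1,p5},{p2,p3},{p2,p4},{p2,p5},{p2,p6},{p2,p7},{p4,p5},{p5,p6},{p5,p7},{p1,p5,p7},{p2,p3,p6},{p2,p4,p6},{p2,p5,p6}}
  U5: {{p7},{p1,p7},{p2,p7},{p3,p7},{p5,p7},{p6,p7},{p1,p5,p7},{p1,p6,p7},{p3,p6,p7}}
  U6: {{p1},{p1,p5},{p1,p6},{p1,p7},{p1,p5,p7},{p1,p6,p7}} {{p3},{p2,p3},{p3,p6},{p3,p7},{p2,p3,p6},{p3,p6,p7}}
  U12: {{p4,p5}} {{p4,p6},{p2,p4,p6}}
  U13: {{p1,p7},{p3,p6},{p5,p7},{p6,p7},{p1,p5,p7},{p1,p6,p7},{p2,p3,p6},{p3,p6,p7}} {{p4,p5}} {{p4,p6},{p2,p4,p6}}
  U14: {{p5},{p1,p5},{p2,p5},{p2,p6},{p4,p5},{p5,p6},{p5,p7},{p1,p5,p7},{p2,p3,p6},{p2,p4,p6},{p2,p5,p6}}
  U15: {{p1,p7},{p5,p7},{p6,p7},{p1,p5,p7},{p1,p6,p7},{p3,p6,p7}}
  U16: {{p1},{p1,p5},{p1,p6},{p1,p7},{p1,p5,p7},{p1,p6,p7}} {{p3,p6},{p2,p3,p6},{p3,p6,p7}}
  U23: {{p4},{p2,p4},{p4,p5},{p4,p6},{p2,p4,p6}}
  U24: {{p2,p4},{p2,p4,p6}} {{p4,p5}}
  U34: {{p2,p3},{p2,p3,p6}} {{p2,p4},{p2,p4,p6}} {{p2,p7}} {{p4,p5}} {{p5,p7},{p1,p5,p7}}
  U35: {{p7},{p1,p7},{p2,p7},{p3,p7},{p5,p7},{p6,p7},{p1,p5,p7},{p1,p6,p7},{p3,p6,p7}}
  U36: {{p3},{p2,p3},{p3,p6},{p3,p7},{p2,p3,p6},{p3,p6,p7}} {{p1,p7},{p1,p5,p7},{p1,p6,p7}}
  U45: {{p2,p7}} {{p5,p7},{p1,p5,p7}}
  U46: {{p1,p5},{p1,p5,p7}} {{p2,p3},{p2,p3,p6}}
  U56: {{p1,p7},{p1,p5,p7},{p1,p6,p7}} {{p3,p7},{p3,p6,p7}}
  U123: {{p4,p5}} {{p4,p6},{p2,p4,p6}}
  U124: {{p4,p5}} {{p2,p4,p6}}
  U134: {{p4,p5}} {{p5,p7},{p1,p5,p7}} {{p2,p3,p6}} {{p2,p4,p6}}
  U135: {{p1,p7},{p5,p7},{p6,p7},{p1,p5,p7},{p1,p6,p7},{p3,p6,p7}}
  U136: {{p1,p7},{p1,p5,p7},{p1,p6,p7}} {{p3,p6},{p2,p3,p6},{p3,p6,p7}}
  U145: {{p5,p7},{p1,p5,p7}}
  U146: {{p1,p5},{p1,p5,p7}} {{p2,p3,p6}}
  U156: {{p1,p7},{p1,p5,p7},{p1,p6,p7}} {{p3,p6,p7}}
  U234: {{p2,p4},{p2,p4,p6}} {{p4,p5}}
  U345: {{p2,p7}} {{p5,p7},{p1,p5,p7}}
  U346: {{p2,p3},{p2,p3,p6}} {{p1,p5,p7}}
  U356: {{p1,p7},{p1,p5,p7},{p1,p6,p7}} {{p3,p7},{p3,p6,p7}}
  U456: {{p1,p5,p7}}
  U1234: {{p4,p5}} {{p2,p4,p6}}
  U1345: {{p5,p7},{p1,p5,p7}}
  U1346: {{p1,p5,p7}} {{p2,p3,p6}}
  U1356: {{p1,p7},{p1,p5,p7},{p1,p6,p7}} {{p3,p6,p7}}
  U1456: {{p1,p5,p7}}
  U3456: {{p1,p5,p7}}
  U13456: {{p1,p5,p7}}
C dims 8,26,25,9; δ0: rk 7, SNF 1^7; δ1: rk 17, SNF 1^17; δ2: rk 8, SNF 1^8
degree 0: 8−7−0 = 1 → Ȟ^0 ≅ Z
degree 1: 26−17−7 = 2 → Ȟ^1 ≅ Z^2
degree 2: 25−8−17 = 0 → Ȟ^2 ≅ 0


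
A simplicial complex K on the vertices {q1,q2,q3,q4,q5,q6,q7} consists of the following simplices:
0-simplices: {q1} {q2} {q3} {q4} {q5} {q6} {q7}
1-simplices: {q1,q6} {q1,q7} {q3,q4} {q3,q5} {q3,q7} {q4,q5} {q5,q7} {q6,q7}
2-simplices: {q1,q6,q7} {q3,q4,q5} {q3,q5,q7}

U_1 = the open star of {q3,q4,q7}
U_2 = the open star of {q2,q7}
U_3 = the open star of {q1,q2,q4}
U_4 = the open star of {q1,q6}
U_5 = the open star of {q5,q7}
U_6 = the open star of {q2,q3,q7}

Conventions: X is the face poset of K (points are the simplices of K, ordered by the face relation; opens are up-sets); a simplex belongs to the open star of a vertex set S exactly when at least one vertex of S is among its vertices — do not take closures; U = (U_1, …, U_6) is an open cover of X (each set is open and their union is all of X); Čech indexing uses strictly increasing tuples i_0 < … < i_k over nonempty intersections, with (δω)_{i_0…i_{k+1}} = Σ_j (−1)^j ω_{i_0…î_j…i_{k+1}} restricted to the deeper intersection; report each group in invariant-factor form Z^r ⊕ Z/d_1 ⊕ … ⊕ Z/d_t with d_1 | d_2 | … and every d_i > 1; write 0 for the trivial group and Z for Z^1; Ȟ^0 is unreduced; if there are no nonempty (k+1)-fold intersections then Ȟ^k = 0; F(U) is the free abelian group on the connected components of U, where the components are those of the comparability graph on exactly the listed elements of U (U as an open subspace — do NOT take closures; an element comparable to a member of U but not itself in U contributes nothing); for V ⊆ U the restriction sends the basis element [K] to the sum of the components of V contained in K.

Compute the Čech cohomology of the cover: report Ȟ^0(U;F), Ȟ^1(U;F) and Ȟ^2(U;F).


nonempty intersections:
  U1={{q3},{q4},{q7},{q1,q7},{q3,q4},{q3,q5},{q3,q7},{q4,q5},{q5,q7},{q6,q7},{q1,q6,q7},{q3,q4,q5},{q3,q5,q7}} U2={{q2},{q7},{q1,q7},{q3,q7},{q5,q7},{q6,q7},{q1,q6,q7},{q3,q5,q7}} U3={{q1},{q2},{q4},{q1,q6},{q1,q7},{q3,q4},{q4,q5},{q1,q6,q7},{q3,q4,q5}} U4={{q1},{q6},{q1,q6},{q1,q7},{q6,q7},{q1,q6,q7}} U5={{q5},{q7},{q1,q7},{q3,q5},{q3,q7},{q4,q5},{q5,q7},{q6,q7},{q1,q6,q7},{q3,q4,q5},{q3,q5,q7}} U6={{q2},{q3},{q7},{q1,q7},{q3,q4},{q3,q5},{q3,q7},{q5,q7},{q6,q7},{q1,q6,q7},{q3,q4,q5},{q3,q5,q7}}
  U12={{q7},{q1,q7},{q3,q7},{q5,q7},{q6,q7},{q1,q6,q7},{q3,q5,q7}} U13={{q4},{q1,q7},{q3,q4},{q4,q5},{q1,q6,q7},{q3,q4,q5}} U14={{q1,q7},{q6,q7},{q1,q6,q7}} U15={{q7},{q1,q7},{q3,q5},{q3,q7},{q4,q5},{q5,q7},{q6,q7},{q1,q6,q7},{q3,q4,q5},{q3,q5,q7}} U16={{q3},{q7},{q1,q7},{q3,q4},{q3,q5},{q3,q7},{q5,q7},{q6,q7},{q1,q6,q7},{q3,q4,q5},{q3,q5,q7}} U23={{q2},{q1,q7},{q1,q6,q7}} U24={{q1,q7},{q6,q7},{q1,q6,q7}} U25={{q7},{q1,q7},{q3,q7},{q5,q7},{q6,q7},{q1,q6,q7},{q3,q5,q7}} U26={{q2},{q7},{q1,q7},{q3,q7},{q5,q7},{q6,q7},{q1,q6,q7},{q3,q5,q7}} U34={{q1},{q1,q6},{q1,q7},{q1,q6,q7}} U35={{q1,q7},{q4,q5},{q1,q6,q7},{q3,q4,q5}} U36={{q2},{q1,q7},{q3,q4},{q1,q6,q7},{q3,q4,q5}} U45={{q1,q7},{q6,q7},{q1,q6,q7}} U46={{q1,q7},{q6,q7},{q1,q6,q7}} U56={{q7},{q1,q7},{q3,q5},{q3,q7},{q5,q7},{q6,q7},{q1,q6,q7},{q3,q4,q5},{q3,q5,q7}}
  U123={{q1,q7},{q1,q6,q7}} U124={{q1,q7},{q6,q7},{q1,q6,q7}} U125={{q7},{q1,q7},{q3,q7},{q5,q7},{q6,q7},{q1,q6,q7},{q3,q5,q7}} U126={{q7},{q1,q7},{q3,q7},{q5,q7},{q6,q7},{q1,q6,q7},{q3,q5,q7}} U134={{q1,q7},{q1,q6,q7}} U135={{q1,q7},{q4,q5},{q1,q6,q7},{q3,q4,q5}} U136={{q1,q7},{q3,q4},{q1,q6,q7},{q3,q4,q5}} U145={{q1,q7},{q6,q7},{q1,q6,q7}} U146={{q1,q7},{q6,q7},{q1,q6,q7}} U156={{q7},{q1,q7},{q3,q5},{q3,q7},{q5,q7},{q6,q7},{q1,q6,q7},{q3,q4,q5},{q3,q5,q7}} U234={{q1,q7},{q1,q6,q7}} U235={{q1,q7},{q1,q6,q7}} U236={{q2},{q1,q7},{q1,q6,q7}} U245={{q1,q7},{q6,q7},{q1,q6,q7}} U246={{q1,q7},{q6,q7},{q1,q6,q7}} U256={{q7},{q1,q7},{q3,q7},{q5,q7},{q6,q7},{q1,q6,q7},{q3,q5,q7}} U345={{q1,q7},{q1,q6,q7}} U346={{q1,q7},{q1,q6,q7}} U356={{q1,q7},{q1,q6,q7},{q3,q4,q5}} U456={{q1,q7},{q6,q7},{q1,q6,q7}}
  U1234={{q1,q7},{q1,q6,q7}} U1235={{q1,q7},{q1,q6,q7}} U1236={{q1,q7},{q1,q6,q7}} U1245={{q1,q7},{q6,q7},{q1,q6,q7}} U1246={{q1,q7},{q6,q7},{q1,q6,q7}} U1256={{q7},{q1,q7},{q3,q7},{q5,q7},{q6,q7},{q1,q6,q7},{q3,q5,q7}} U1345={{q1,q7},{q1,q6,q7}} U1346={{q1,q7},{q1,q6,q7}} U1356={{q1,q7},{q1,q6,q7},{q3,q4,q5}} U1456={{q1,q7},{q6,q7},{q1,q6,q7}} U2345={{q1,q7},{q1,q6,q7}} U2346={{q1,q7},{q1,q6,q7}} U2356={{q1,q7},{q1,q6,q7}} U2456={{q1,q7},{q6,q7},{q1,q6,q7}} U3456={{q1,q7},{q1,q6,q7}}
  U12345={{q1,q7},{q1,q6,q7}} U12346={{q1,q7},{q1,q6,q7}} U12356={{q1,q7},{q1,q6,q7}} U12456={{q1,q7},{q6,q7},{q1,q6,q7}} U13456={{q1,q7},{q1,q6,q7}} U23456={{q1,q7},{q1,q6,q7}}
  U123456={{q1,q7},{q1,q6,q7}}
components per intersection:
  U1: {{q3},{q4},{q7},{q1,q7},{q3,q4},{q3,q5},{q3,q7},{q4,q5},{q5,q7},{q6,q7},{q1,q6,q7},{q3,q4,q5},{q3,q5,q7}}
  U2: {{q2}} {{q7},{q1,q7},{q3,q7},{q5,q7},{q6,q7},{q1,q6,q7},{q3,q5,q7}}
  U3: {{q1},{q1,q6},{q1,q7},{q1,q6,q7}} {{q2}} {{q4},{q3,q4},{q4,q5},{q3,q4,q5}}
  U4: {{q1},{q6},{q1,q6},{q1,q7},{q6,q7},{q1,q6,q7}}
  U5: {{q5},{q7},{q1,q7},{q3,q5},{q3,q7},{q4,q5},{q5,q7},{q6,q7},{q1,q6,q7},{q3,q4,q5},{q3,q5,q7}}
  U6: {{q2}} {{q3},{q7},{q1,q7},{q3,q4},{q3,q5},{q3,q7},{q5,q7},{q6,q7},{q1,q6,q7},{q3,q4,q5},{q3,q5,q7}}
  U12: {{q7},{q1,q7},{q3,q7},{q5,q7},{q6,q7},{q1,q6,q7},{q3,q5,q7}}
  U13: {{q4},{q3,q4},{q4,q5},{q3,q4,q5}} {{q1,q7},{q1,q6,q7}}
  U14: {{q1,q7},{q6,q7},{q1,q6,q7}}
  U15: {{q7},{q1,q7},{q3,q5},{q3,q7},{q4,q5},{q5,q7},{q6,q7},{q1,q6,q7},{q3,q4,q5},{q3,q5,q7}}
  U16: {{q3},{q7},{q1,q7},{q3,q4},{q3,q5},{q3,q7},{q5,q7},{q6,q7},{q1,q6,q7},{q3,q4,q5},{q3,q5,q7}}
  U23: {{q2}} {{q1,q7},{q1,q6,q7}}
  U24: {{q1,q7},{q6,q7},{q1,q6,q7}}
  U25: {{q7},{q1,q7},{q3,q7},{q5,q7},{q6,q7},{q1,q6,q7},{q3,q5,q7}}
  U26: {{q2}} {{q7},{q1,q7},{q3,q7},{q5,q7},{q6,q7},{q1,q6,q7},{q3,q5,q7}}
  U34: {{q1},{q1,q6},{q1,q7},{q1,q6,q7}}
  U35: {{q1,q7},{q1,q6,q7}} {{q4,q5},{q3,q4,q5}}
  U36: {{q2}} {{q1,q7},{q1,q6,q7}} {{q3,q4},{q3,q4,q5}}
  U45: {{q1,q7},{q6,q7},{q1,q6,q7}}
  U46: {{q1,q7},{q6,q7},{q1,q6,q7}}
  U56: {{q7},{q1,q7},{q3,q5},{q3,q7},{q5,q7},{q6,q7},{q1,q6,q7},{q3,q4,q5},{q3,q5,q7}}
  U123: {{q1,q7},{q1,q6,q7}}
  U124: {{q1,q7},{q6,q7},{q1,q6,q7}}
  U125: {{q7},{q1,q7},{q3,q7},{q5,q7},{q6,q7},{q1,q6,q7},{q3,q5,q7}}
  U126: {{q7},{q1,q7},{q3,q7},{q5,q7},{q6,q7},{q1,q6,q7},{q3,q5,q7}}
  U134: {{q1,q7},{q1,q6,q7}}
  U135: {{q1,q7},{q1,q6,q7}} {{q4,q5},{q3,q4,q5}}
  U136: {{q1,q7},{q1,q6,q7}} {{q3,q4},{q3,q4,q5}}
  U145: {{q1,q7},{q6,q7},{q1,q6,q7}}
  U146: {{q1,q7},{q6,q7},{q1,q6,q7}}
  U156: {{q7},{q1,q7},{q3,q5},{q3,q7},{q5,q7},{q6,q7},{q1,q6,q7},{q3,q4,q5},{q3,q5,q7}}
  U234: {{q1,q7},{q1,q6,q7}}
  U235: {{q1,q7},{q1,q6,q7}}
  U236: {{q2}} {{q1,q7},{q1,q6,q7}}
  U245: {{q1,q7},{q6,q7},{q1,q6,q7}}
  U246: {{q1,q7},{q6,q7},{q1,q6,q7}}
  U256: {{q7},{q1,q7},{q3,q7},{q5,q7},{q6,q7},{q1,q6,q7},{q3,q5,q7}}
  U345: {{q1,q7},{q1,q6,q7}}
  U346: {{q1,q7},{q1,q6,q7}}
  U356: {{q1,q7},{q1,q6,q7}} {{q3,q4,q5}}
  U456: {{q1,q7},{q6,q7},{q1,q6,q7}}
  U1234: {{q1,q7},{q1,q6,q7}}
  U1235: {{q1,q7},{q1,q6,q7}}
  U1236: {{q1,q7},{q1,q6,q7}}
  U1245: {{q1,q7},{q6,q7},{q1,q6,q7}}
  U1246: {{q1,q7},{q6,q7},{q1,q6,q7}}
  U1256: {{q7},{q1,q7},{q3,q7},{q5,q7},{q6,q7},{q1,q6,q7},{q3,q5,q7}}
  U1345: {{q1,q7},{q1,q6,q7}}
  U1346: {{q1,q7},{q1,q6,q7}}
  U1356: {{q1,q7},{q1,q6,q7}} {{q3,q4,q5}}
  U1456: {{q1,q7},{q6,q7},{q1,q6,q7}}
  U2345: {{q1,q7},{q1,q6,q7}}
  U2346: {{q1,q7},{q1,q6,q7}}
  U2356: {{q1,q7},{q1,q6,q7}}
  U2456: {{q1,q7},{q6,q7},{q1,q6,q7}}
  U3456: {{q1,q7},{q1,q6,q7}}
  U12345: {{q1,q7},{q1,q6,q7}}
  U12346: {{q1,q7},{q1,q6,q7}}
  U12356: {{q1,q7},{q1,q6,q7}}
  U12456: {{q1,q7},{q6,q7},{q1,q6,q7}}
  U13456: {{q1,q7},{q1,q6,q7}}
  U23456: {{q1,q7},{q1,q6,q7}}
  U123456: {{q1,q7},{q1,q6,q7}}
C dims 10,21,24,16; δ0: rk 8, SNF 1^8; δ1: rk 13, SNF 1^13; δ2: rk 11, SNF 1^11
Ȟ^0: (10−8)−0=2 ⇒ Z^2
Ȟ^1: (21−13)−8=0 ⇒ 0
Ȟ^2: (24−11)−13=0 ⇒ 0

Ȟ^0(U;F) ≅ Z^2, Ȟ^1(U;F) ≅ 0, Ȟ^2(U;F) ≅ 0
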